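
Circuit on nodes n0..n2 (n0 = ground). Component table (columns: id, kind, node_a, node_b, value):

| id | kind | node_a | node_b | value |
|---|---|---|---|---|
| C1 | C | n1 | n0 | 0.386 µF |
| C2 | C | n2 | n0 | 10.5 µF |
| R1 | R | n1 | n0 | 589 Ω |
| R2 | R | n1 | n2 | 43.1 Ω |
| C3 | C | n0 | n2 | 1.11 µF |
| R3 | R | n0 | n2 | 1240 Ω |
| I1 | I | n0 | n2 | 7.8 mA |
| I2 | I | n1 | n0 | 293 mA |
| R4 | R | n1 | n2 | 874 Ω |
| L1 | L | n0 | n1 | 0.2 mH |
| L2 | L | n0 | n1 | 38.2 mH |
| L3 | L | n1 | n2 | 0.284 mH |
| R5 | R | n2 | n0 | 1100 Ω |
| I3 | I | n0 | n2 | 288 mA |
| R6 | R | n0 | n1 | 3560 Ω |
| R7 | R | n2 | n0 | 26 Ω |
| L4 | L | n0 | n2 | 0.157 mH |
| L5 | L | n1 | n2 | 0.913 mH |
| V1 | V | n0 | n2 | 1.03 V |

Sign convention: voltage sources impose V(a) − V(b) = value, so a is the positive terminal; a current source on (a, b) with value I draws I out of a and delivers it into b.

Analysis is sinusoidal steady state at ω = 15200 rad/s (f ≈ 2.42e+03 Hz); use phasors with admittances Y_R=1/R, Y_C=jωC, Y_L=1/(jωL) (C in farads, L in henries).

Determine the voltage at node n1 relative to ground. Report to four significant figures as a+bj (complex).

Element admittances at ω=15200 rad/s:
  Y(C1) = 0.000+0.005867j S between n1,n0
  Y(C2) = 0.000+0.1596j S between n2,n0
  Y(R1) = 0.001698+0.000j S between n1,n0
  Y(R2) = 0.02320+0.000j S between n1,n2
  Y(C3) = 0.000+0.01687j S between n0,n2
  Y(R3) = 0.0008065+0.000j S between n0,n2
  I1: injects 0.0078 A into n2 (from n0)
  I2: injects 0.293 A into n0 (from n1)
  Y(R4) = 0.001144+0.000j S between n1,n2
  Y(L1) = 0.000-0.3289j S between n0,n1
  Y(L2) = 0.000-0.001722j S between n0,n1
  Y(L3) = 0.000-0.2317j S between n1,n2
  Y(R5) = 0.0009091+0.000j S between n2,n0
  I3: injects 0.288 A into n2 (from n0)
  Y(R6) = 0.0002809+0.000j S between n0,n1
  Y(R7) = 0.03846+0.000j S between n2,n0
  Y(L4) = 0.000-0.4190j S between n0,n2
  Y(L5) = 0.000-0.07206j S between n1,n2
  V1: constraint V(n0)−V(n2) = 1.03
Assemble and solve the 3×3 MNA system:
  V(n1)=-0.5180-0.4844j  V(n2)=-1.030+0.000j
  i(V1)=-0.2025+0.4171j

-0.5180-0.4844j V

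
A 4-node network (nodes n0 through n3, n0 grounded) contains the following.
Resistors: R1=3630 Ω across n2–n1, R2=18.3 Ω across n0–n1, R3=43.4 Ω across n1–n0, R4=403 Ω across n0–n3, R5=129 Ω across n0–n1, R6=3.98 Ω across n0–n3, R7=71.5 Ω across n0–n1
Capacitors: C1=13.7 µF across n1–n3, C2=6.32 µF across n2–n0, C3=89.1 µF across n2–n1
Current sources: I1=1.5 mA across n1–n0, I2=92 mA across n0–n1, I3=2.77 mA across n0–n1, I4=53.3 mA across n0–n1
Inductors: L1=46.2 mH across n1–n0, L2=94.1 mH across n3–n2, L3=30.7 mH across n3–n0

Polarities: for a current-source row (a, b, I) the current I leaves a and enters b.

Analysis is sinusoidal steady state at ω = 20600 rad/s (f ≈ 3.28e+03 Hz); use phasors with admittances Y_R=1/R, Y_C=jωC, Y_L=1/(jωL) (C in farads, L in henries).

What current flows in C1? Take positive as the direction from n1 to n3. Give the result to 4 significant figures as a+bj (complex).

0.08044-0.005520j A

Element admittances at ω=20600 rad/s:
  Y(R1) = 0.0002755+0.000j S between n2,n1
  Y(C1) = 0.000+0.2822j S between n1,n3
  Y(R2) = 0.05464+0.000j S between n0,n1
  I1: injects 0.0015 A into n0 (from n1)
  I2: injects 0.092 A into n1 (from n0)
  Y(R3) = 0.02304+0.000j S between n1,n0
  I3: injects 0.00277 A into n1 (from n0)
  Y(C2) = 0.000+0.1302j S between n2,n0
  Y(C3) = 0.000+1.835j S between n2,n1
  Y(R4) = 0.002481+0.000j S between n0,n3
  Y(R5) = 0.007752+0.000j S between n0,n1
  Y(L1) = 0.000-0.001051j S between n1,n0
  Y(L2) = 0.000-0.0005159j S between n3,n2
  Y(L3) = 0.000-0.001581j S between n3,n0
  Y(R6) = 0.2513+0.000j S between n0,n3
  Y(R7) = 0.01399+0.000j S between n0,n1
  I4: injects 0.0533 A into n1 (from n0)
Assemble and solve the 3×3 MNA system:
  V(n1)=0.2970-0.3047j  V(n2)=0.2774-0.2846j  V(n3)=0.3166-0.01970j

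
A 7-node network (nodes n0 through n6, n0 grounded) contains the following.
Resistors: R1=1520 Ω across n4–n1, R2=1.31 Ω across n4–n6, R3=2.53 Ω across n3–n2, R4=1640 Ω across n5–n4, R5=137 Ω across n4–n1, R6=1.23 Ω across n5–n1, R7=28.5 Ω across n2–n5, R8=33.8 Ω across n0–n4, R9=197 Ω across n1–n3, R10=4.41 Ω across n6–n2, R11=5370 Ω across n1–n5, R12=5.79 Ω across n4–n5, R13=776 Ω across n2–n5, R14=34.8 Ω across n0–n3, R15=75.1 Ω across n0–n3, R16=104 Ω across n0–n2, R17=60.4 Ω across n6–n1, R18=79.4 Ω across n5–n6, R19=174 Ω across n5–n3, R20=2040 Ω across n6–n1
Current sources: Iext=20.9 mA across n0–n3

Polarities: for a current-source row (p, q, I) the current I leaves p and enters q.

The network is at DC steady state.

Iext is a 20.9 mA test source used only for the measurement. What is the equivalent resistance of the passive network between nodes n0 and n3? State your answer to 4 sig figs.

MNA unknowns: 6 node voltages V₁..V_6
R1: Y=0.0006579 on G[4,1]
R2: Y=0.7634 on G[4,6]
R3: Y=0.3953 on G[3,2]
R4: Y=0.0006098 on G[5,4]
R5: Y=0.007299 on G[4,1]
R6: Y=0.8130 on G[5,1]
R7: Y=0.03509 on G[2,5]
R8: Y=0.02959 on G[0,4]
R9: Y=0.005076 on G[1,3]
R10: Y=0.2268 on G[6,2]
R11: Y=0.0001862 on G[1,5]
R12: Y=0.1727 on G[4,5]
R13: Y=0.001289 on G[2,5]
R14: Y=0.02874 on G[0,3]
R15: Y=0.01332 on G[0,3]
R16: Y=0.009615 on G[0,2]
R17: Y=0.01656 on G[6,1]
R18: Y=0.01259 on G[5,6]
R19: Y=0.005747 on G[5,3]
R20: Y=0.0004902 on G[6,1]
Iext: z[0]−=0.0209, z[3]+=0.0209
solve → V1=0.2339, V2=0.2570, V3=0.2790, V4=0.2264, V5=0.2337, V6=0.2334

R_eq = 13.35 Ω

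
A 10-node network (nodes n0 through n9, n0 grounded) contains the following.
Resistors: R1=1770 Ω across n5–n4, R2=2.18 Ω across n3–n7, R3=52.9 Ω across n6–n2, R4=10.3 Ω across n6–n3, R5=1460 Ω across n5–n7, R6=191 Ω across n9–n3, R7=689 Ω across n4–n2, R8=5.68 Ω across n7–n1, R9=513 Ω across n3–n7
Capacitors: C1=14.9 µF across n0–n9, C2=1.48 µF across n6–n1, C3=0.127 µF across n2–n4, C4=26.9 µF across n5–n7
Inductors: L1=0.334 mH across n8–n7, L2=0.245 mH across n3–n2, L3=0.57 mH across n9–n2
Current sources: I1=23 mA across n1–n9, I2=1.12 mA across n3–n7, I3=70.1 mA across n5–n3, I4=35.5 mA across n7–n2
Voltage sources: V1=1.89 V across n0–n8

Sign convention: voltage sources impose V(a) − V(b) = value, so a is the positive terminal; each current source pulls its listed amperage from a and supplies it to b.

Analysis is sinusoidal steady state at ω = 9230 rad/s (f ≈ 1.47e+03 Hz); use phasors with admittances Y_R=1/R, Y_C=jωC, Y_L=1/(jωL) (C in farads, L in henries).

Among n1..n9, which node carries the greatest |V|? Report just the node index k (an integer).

Apply KCL at each of the 9 non-ground nodes and solve the resulting linear system.
Node n1: branches {C2, I1, R8} → V_1 = -0.9071+0.6581j
Node n2: branches {R3, C3, L2, L3, R7, I4} → V_2 = 0.6407+0.3418j
Node n3: branches {R2, I2, R4, L2, R6, I3, R9} → V_3 = -0.1691-0.1632j
Node n4: branches {R1, C3, R7} → V_4 = 0.3954+0.6346j
Node n5: branches {R1, R5, C4, I3} → V_5 = -0.8422+0.8777j
Node n6: branches {C2, R3, R4} → V_6 = -0.1349-0.1718j
Node n7: branches {L1, R2, I2, R5, C4, I4, R8, R9} → V_7 = -0.8409+0.5982j
Node n8: branches {L1, V1} → V_8 = -1.890+0.000j
Node n9: branches {C1, I1, L3, R6} → V_9 = 2.474+1.411j
Source currents: i(V1)=-0.1940+0.3403j

9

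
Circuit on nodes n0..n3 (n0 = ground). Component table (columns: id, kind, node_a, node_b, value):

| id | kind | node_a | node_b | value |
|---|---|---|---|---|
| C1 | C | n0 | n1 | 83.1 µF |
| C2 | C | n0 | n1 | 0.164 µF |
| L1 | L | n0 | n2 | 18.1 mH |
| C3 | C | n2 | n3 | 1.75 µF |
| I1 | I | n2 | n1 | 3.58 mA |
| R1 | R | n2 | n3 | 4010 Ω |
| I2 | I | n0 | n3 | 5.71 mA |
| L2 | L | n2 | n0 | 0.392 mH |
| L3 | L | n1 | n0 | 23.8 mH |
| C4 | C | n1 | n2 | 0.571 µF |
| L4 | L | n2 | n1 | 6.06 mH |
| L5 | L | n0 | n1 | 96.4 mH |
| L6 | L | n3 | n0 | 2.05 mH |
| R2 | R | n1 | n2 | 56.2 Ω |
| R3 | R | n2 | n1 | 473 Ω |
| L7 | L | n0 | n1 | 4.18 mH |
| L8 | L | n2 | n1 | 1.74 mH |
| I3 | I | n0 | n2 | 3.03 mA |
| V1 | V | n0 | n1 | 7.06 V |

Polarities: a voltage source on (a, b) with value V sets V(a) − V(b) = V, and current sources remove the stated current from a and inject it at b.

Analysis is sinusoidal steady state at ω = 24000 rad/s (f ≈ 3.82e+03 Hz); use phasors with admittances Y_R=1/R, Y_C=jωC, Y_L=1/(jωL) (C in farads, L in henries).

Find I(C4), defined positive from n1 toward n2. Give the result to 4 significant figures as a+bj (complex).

MNA unknowns: 3 node voltages V₁..V_3 plus 1 source current (V1)
C1: Y=0.000+1.994j on G[0,1]
C2: Y=0.000+0.003936j on G[0,1]
L1: Y=0.000-0.002302j on G[0,2]
C3: Y=0.000+0.04200j on G[2,3]
I1: z[2]−=0.00358, z[1]+=0.00358
R1: Y=0.0002494+0.000j on G[2,3]
I2: z[0]−=0.00571, z[3]+=0.00571
L2: Y=0.000-0.1063j on G[2,0]
L3: Y=0.000-0.001751j on G[1,0]
C4: Y=0.000+0.01370j on G[1,2]
L4: Y=0.000-0.006876j on G[2,1]
L5: Y=0.000-0.0004322j on G[0,1]
L6: Y=0.000-0.02033j on G[3,0]
R2: Y=0.01779+0.000j on G[1,2]
R3: Y=0.002114+0.000j on G[2,1]
L7: Y=0.000-0.009968j on G[0,1]
L8: Y=0.000-0.02395j on G[2,1]
I3: z[0]−=0.00303, z[2]+=0.00303
V1: row V0−V1=7.06, i_V1 at 0,1
solve → V1=-7.060+0.000j, V2=-0.8163-0.6881j, V3=-1.571-1.606j
aux → i_V1=-0.1161-13.90j

-0.009430-0.08556j A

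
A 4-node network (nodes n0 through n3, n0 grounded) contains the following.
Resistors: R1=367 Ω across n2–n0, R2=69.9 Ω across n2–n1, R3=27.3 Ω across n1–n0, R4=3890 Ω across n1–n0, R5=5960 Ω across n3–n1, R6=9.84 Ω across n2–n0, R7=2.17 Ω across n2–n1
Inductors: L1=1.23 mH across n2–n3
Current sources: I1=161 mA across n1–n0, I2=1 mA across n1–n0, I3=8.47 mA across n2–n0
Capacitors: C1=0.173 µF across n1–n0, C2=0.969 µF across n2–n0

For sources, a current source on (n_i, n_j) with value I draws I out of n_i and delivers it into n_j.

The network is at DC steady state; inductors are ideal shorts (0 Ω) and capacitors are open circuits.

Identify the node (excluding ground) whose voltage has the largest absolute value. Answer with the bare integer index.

1

Apply KCL at each of the 3 non-ground nodes and solve the resulting linear system.
Node n1: branches {R2, I1, R3, C1, I2, R4, R5, R7} → V_1 = -1.380
Node n2: branches {R1, L1, R2, C2, R6, R7, I3} → V_2 = -1.146
Node n3: branches {L1, R5} → V_3 = -1.146
Source currents: i(L1)=3.922e-05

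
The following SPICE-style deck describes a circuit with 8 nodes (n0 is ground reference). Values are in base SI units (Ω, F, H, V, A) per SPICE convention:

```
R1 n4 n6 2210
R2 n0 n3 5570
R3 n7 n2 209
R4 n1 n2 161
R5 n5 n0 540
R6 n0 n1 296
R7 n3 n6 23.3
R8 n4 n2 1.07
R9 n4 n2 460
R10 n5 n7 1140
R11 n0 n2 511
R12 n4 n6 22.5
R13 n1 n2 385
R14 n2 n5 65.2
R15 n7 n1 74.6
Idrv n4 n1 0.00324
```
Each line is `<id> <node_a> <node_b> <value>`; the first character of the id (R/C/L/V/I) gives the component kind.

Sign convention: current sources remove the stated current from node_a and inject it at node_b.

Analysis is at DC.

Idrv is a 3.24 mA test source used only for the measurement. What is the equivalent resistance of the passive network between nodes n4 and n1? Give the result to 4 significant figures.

Apply KCL at each of the 7 non-ground nodes and solve the resulting linear system.
Node n1: branches {R4, R6, R13, R15, Idrv} → V_1 = 0.1164
Node n2: branches {R3, R4, R8, R9, R11, R13, R14} → V_2 = -0.1071
Node n3: branches {R2, R7} → V_3 = -0.1097
Node n4: branches {R1, R8, R9, R12, Idrv} → V_4 = -0.1106
Node n5: branches {R5, R10, R14} → V_5 = -0.08847
Node n6: branches {R1, R7, R12} → V_6 = -0.1101
Node n7: branches {R3, R10, R15} → V_7 = 0.05086

R_eq = 70.04 Ω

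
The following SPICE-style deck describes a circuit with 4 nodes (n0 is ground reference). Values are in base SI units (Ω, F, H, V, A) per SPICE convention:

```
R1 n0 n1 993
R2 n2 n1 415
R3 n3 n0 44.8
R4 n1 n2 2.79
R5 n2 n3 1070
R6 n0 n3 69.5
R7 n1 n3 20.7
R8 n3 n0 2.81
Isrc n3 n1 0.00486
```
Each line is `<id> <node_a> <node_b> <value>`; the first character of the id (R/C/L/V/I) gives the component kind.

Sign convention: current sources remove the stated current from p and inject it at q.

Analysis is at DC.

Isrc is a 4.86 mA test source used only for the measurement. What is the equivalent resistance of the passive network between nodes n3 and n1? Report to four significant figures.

R_eq = 19.90 Ω

MNA unknowns: 3 node voltages V₁..V_3
R1: Y=0.001007 on G[0,1]
R2: Y=0.002410 on G[2,1]
R3: Y=0.02232 on G[3,0]
R4: Y=0.3584 on G[1,2]
R5: Y=0.0009346 on G[2,3]
R6: Y=0.01439 on G[0,3]
R7: Y=0.04831 on G[1,3]
R8: Y=0.3559 on G[3,0]
Isrc: z[3]−=0.00486, z[1]+=0.00486
solve → V1=0.09648, V2=0.09623, V3=-0.0002475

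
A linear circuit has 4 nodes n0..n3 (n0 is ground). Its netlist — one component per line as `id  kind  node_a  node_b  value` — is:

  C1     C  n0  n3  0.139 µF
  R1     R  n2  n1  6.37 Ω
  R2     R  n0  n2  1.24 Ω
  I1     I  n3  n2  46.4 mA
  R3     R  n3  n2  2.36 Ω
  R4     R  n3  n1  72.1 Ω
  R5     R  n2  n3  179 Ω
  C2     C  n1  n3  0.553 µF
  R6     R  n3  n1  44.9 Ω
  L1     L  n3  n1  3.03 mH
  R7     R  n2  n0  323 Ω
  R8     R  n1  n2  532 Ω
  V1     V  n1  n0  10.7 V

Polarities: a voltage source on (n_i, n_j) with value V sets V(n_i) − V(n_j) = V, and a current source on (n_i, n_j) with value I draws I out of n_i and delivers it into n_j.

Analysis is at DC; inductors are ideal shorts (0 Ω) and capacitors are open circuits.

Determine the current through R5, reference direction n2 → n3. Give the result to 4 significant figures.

-0.03444 A

MNA unknowns: 3 node voltages V₁..V_3 plus 2 source currents (L1, V1)
C1: Y=0.000 on G[0,3]
R1: Y=0.1570 on G[2,1]
R2: Y=0.8065 on G[0,2]
I1: z[3]−=0.0464, z[2]+=0.0464
R3: Y=0.4237 on G[3,2]
R4: Y=0.01387 on G[3,1]
R5: Y=0.005587 on G[2,3]
C2: Y=0.000 on G[1,3]
R6: Y=0.02227 on G[3,1]
L1: row V3−V1=0, i_L1 at 3,1
R7: Y=0.003096 on G[2,0]
R8: Y=0.001880 on G[1,2]
V1: row V1−V0=10.7, i_V1 at 1,0
solve → V1=10.70, V2=4.536, V3=10.70
aux → i_L1=-2.693, i_V1=-3.672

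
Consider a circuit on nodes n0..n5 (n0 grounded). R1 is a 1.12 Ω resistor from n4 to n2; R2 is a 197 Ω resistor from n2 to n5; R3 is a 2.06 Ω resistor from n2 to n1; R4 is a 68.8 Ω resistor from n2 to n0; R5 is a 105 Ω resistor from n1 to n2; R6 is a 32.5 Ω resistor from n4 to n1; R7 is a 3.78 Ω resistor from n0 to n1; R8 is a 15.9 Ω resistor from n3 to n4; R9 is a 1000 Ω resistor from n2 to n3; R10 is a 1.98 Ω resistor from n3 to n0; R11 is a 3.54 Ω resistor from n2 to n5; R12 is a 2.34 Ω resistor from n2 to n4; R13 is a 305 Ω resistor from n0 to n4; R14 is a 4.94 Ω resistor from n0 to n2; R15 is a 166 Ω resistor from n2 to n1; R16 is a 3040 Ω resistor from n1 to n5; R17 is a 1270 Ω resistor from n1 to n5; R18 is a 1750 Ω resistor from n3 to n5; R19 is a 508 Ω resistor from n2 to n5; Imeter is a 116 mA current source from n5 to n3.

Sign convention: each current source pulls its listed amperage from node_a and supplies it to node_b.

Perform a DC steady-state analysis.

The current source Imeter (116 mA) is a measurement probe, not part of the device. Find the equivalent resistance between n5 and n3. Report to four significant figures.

R_eq = 6.945 Ω

MNA unknowns: 5 node voltages V₁..V_5
R1: Y=0.8929 on G[4,2]
R2: Y=0.005076 on G[2,5]
R3: Y=0.4854 on G[2,1]
R4: Y=0.01453 on G[2,0]
R5: Y=0.009524 on G[1,2]
R6: Y=0.03077 on G[4,1]
R7: Y=0.2646 on G[0,1]
R8: Y=0.06289 on G[3,4]
R9: Y=0.001000 on G[2,3]
R10: Y=0.5051 on G[3,0]
R11: Y=0.2825 on G[2,5]
R12: Y=0.4274 on G[2,4]
R13: Y=0.003279 on G[0,4]
R14: Y=0.2024 on G[0,2]
R15: Y=0.006024 on G[2,1]
R16: Y=0.0003289 on G[1,5]
R17: Y=0.0007874 on G[1,5]
R18: Y=0.0005714 on G[3,5]
R19: Y=0.001969 on G[2,5]
Imeter: z[5]−=0.116, z[3]+=0.116
solve → V1=-0.1527, V2=-0.2288, V3=0.1796, V4=-0.2085, V5=-0.6261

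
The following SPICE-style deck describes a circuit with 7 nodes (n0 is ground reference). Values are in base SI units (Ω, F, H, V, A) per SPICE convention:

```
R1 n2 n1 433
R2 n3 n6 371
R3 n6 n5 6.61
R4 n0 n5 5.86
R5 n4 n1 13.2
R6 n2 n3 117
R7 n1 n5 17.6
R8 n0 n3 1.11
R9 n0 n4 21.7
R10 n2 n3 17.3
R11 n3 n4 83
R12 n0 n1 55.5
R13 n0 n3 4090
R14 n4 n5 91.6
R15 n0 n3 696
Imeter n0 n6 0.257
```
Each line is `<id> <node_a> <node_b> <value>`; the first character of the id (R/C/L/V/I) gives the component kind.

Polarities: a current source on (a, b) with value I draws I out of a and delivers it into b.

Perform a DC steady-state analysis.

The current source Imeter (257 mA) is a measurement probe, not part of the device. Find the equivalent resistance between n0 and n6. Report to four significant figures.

Apply KCL at each of the 6 non-ground nodes and solve the resulting linear system.
Node n1: branches {R1, R5, R7, R12} → V_1 = 0.6798
Node n2: branches {R1, R6, R10} → V_2 = 0.03830
Node n3: branches {R2, R6, R8, R10, R11, R13, R15} → V_3 = 0.01597
Node n4: branches {R5, R9, R11, R14} → V_4 = 0.4496
Node n5: branches {R3, R4, R7, R14} → V_5 = 1.228
Node n6: branches {R2, R3, Imeter} → V_6 = 2.876

R_eq = 11.19 Ω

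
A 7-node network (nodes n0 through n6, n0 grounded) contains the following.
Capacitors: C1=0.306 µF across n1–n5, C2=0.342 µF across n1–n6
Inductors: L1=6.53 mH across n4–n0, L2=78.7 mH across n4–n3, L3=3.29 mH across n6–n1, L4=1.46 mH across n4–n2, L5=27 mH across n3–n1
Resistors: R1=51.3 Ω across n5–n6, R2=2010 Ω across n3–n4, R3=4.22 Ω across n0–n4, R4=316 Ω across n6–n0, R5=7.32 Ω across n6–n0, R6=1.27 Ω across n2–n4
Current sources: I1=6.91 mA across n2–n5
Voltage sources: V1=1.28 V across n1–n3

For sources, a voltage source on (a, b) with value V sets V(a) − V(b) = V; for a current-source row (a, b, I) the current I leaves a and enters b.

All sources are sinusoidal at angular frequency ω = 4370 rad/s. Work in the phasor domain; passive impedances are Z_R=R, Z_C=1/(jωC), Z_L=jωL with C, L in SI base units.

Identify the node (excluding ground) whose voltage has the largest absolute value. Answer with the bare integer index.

3

Element admittances at ω=4370 rad/s:
  Y(C1) = 0.000+0.001337j S between n1,n5
  Y(L1) = 0.000-0.03504j S between n4,n0
  Y(R1) = 0.01949+0.000j S between n5,n6
  Y(L2) = 0.000-0.002908j S between n4,n3
  Y(R2) = 0.0004975+0.000j S between n3,n4
  Y(R3) = 0.2370+0.000j S between n0,n4
  Y(L3) = 0.000-0.06955j S between n6,n1
  Y(L4) = 0.000-0.1567j S between n4,n2
  I1: injects 0.00691 A into n5 (from n2)
  Y(R4) = 0.003165+0.000j S between n6,n0
  Y(L5) = 0.000-0.008475j S between n3,n1
  Y(R5) = 0.1366+0.000j S between n6,n0
  Y(R6) = 0.7874+0.000j S between n2,n4
  Y(C2) = 0.000+0.001495j S between n1,n6
  V1: constraint V(n1)−V(n3) = 1.28
Assemble and solve the 7×7 MNA system:
  V(n1)=0.09689-0.01384j  V(n2)=-0.04165+0.007470j  V(n3)=-1.183-0.01384j  V(n4)=-0.03321+0.009150j  V(n5)=0.4063-0.04507j  V(n6)=0.05401-0.02384j
  i(V1)=-0.0006389+0.01418j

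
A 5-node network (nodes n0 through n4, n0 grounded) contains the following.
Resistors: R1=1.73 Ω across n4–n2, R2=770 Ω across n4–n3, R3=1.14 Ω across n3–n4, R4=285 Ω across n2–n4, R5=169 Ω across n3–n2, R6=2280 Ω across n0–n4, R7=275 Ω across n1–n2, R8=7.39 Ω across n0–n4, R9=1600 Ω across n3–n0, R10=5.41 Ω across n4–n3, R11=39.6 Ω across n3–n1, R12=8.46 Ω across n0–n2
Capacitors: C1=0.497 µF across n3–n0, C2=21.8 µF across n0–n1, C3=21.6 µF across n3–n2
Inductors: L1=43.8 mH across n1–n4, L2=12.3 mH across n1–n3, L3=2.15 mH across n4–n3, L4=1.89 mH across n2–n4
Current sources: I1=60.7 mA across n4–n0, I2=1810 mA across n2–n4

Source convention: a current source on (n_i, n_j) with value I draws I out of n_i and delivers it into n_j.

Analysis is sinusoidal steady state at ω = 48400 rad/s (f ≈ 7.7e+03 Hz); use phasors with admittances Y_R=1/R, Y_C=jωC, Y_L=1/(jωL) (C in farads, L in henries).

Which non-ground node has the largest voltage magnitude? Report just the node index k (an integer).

Apply KCL at each of the 4 non-ground nodes and solve the resulting linear system.
Node n1: branches {L1, C2, R7, L2, R11} → V_1 = -0.01086+0.01628j
Node n2: branches {R1, R4, R5, R7, R12, C3, L4, I2} → V_2 = -0.9033+0.3985j
Node n3: branches {C1, R2, R3, R5, L2, L3, R9, R10, R11, C3} → V_3 = -0.5236-0.5196j
Node n4: branches {R1, R2, R3, R4, L1, R6, I1, R8, L3, R10, L4, I2} → V_4 = 0.3763-0.1673j

2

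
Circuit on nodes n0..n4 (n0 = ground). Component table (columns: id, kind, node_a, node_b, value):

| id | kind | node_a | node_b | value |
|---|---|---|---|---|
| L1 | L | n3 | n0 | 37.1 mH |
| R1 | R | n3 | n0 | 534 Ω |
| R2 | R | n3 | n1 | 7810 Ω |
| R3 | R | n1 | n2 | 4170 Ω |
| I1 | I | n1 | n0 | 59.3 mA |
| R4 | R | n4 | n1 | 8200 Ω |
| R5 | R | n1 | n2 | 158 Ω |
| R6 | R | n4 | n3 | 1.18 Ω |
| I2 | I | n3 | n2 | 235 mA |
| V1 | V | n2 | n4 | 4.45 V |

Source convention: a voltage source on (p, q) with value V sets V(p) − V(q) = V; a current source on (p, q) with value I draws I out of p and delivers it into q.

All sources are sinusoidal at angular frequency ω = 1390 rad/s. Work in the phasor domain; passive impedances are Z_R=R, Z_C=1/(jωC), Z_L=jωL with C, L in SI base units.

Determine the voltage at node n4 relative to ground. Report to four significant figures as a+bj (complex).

Apply KCL at each of the 4 non-ground nodes and solve the resulting linear system.
Node n1: branches {R2, R3, I1, R4, R5} → V_1 = -4.498-3.030j
Node n2: branches {R3, R5, I2, V1} → V_2 = 4.365-3.030j
Node n3: branches {L1, R1, R2, R6, I2} → V_3 = -0.2926-3.030j
Node n4: branches {R4, R6, V1} → V_4 = -0.08463-3.030j
Source currents: i(V1)=0.1768+0.000j

-0.08463-3.030j V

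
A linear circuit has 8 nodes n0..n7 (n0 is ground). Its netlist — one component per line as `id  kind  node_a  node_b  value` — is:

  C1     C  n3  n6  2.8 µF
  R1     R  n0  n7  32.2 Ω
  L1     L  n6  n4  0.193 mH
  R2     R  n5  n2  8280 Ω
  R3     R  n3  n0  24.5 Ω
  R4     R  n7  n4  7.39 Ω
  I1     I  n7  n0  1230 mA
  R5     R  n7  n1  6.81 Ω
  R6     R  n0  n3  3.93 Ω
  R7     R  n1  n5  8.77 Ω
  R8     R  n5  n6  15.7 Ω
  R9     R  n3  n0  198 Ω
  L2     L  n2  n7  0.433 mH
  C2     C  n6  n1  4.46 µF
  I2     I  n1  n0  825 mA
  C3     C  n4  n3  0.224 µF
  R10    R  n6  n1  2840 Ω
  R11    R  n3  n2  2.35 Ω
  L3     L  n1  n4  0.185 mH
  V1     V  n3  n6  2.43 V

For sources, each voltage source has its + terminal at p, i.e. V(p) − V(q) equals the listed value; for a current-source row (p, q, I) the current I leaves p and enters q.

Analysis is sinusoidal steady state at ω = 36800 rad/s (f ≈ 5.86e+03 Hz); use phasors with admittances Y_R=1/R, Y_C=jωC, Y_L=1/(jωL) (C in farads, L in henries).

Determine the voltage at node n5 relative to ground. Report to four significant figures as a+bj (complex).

-14.84+4.064j V

Element admittances at ω=36800 rad/s:
  Y(C1) = 0.000+0.1030j S between n3,n6
  Y(R1) = 0.03106+0.000j S between n0,n7
  Y(L1) = 0.000-0.1408j S between n6,n4
  Y(R2) = 0.0001208+0.000j S between n5,n2
  Y(R3) = 0.04082+0.000j S between n3,n0
  Y(R4) = 0.1353+0.000j S between n7,n4
  I1: injects 1.23 A into n0 (from n7)
  Y(R5) = 0.1468+0.000j S between n7,n1
  Y(R6) = 0.2545+0.000j S between n0,n3
  Y(R7) = 0.1140+0.000j S between n1,n5
  Y(R8) = 0.06369+0.000j S between n5,n6
  Y(R9) = 0.005051+0.000j S between n3,n0
  Y(L2) = 0.000-0.06276j S between n2,n7
  Y(C2) = 0.000+0.1641j S between n6,n1
  I2: injects 0.825 A into n0 (from n1)
  Y(C3) = 0.000+0.008243j S between n4,n3
  Y(R10) = 0.0003521+0.000j S between n6,n1
  Y(R11) = 0.4255+0.000j S between n3,n2
  Y(L3) = 0.000-0.1469j S between n1,n4
  V1: constraint V(n3)−V(n6) = 2.43
Assemble and solve the 8×8 MNA system:
  V(n1)=-19.02+6.379j  V(n2)=-5.113+1.890j  V(n3)=-4.937-0.07422j  V(n4)=-13.47+0.9158j  V(n5)=-14.84+4.064j  V(n6)=-7.367-0.07422j  V(n7)=-18.43+0.7178j
  i(V1)=1.400+0.5376j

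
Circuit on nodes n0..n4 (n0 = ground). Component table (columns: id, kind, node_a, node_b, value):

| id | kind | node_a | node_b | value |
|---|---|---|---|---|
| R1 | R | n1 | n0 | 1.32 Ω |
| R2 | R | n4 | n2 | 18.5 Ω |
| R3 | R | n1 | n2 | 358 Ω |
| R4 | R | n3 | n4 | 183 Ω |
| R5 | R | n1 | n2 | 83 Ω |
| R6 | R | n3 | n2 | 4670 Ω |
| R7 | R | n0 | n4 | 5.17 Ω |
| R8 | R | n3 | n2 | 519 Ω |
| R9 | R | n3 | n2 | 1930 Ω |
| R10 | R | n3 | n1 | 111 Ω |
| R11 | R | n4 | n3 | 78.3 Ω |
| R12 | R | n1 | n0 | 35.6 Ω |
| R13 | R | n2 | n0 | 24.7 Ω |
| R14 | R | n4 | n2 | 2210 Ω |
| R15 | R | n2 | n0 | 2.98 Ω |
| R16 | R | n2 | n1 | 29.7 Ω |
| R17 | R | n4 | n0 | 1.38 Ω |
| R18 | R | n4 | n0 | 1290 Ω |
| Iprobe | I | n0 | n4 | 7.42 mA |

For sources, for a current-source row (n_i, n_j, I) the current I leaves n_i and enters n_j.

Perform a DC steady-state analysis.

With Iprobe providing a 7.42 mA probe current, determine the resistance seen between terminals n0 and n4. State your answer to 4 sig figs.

Element admittances at DC:
  Y(R1) = 0.7576 S between n1,n0
  Y(R2) = 0.05405 S between n4,n2
  Y(R3) = 0.002793 S between n1,n2
  Y(R4) = 0.005464 S between n3,n4
  Y(R5) = 0.01205 S between n1,n2
  Y(R6) = 0.0002141 S between n3,n2
  Y(R7) = 0.1934 S between n0,n4
  Y(R8) = 0.001927 S between n3,n2
  Y(R9) = 0.0005181 S between n3,n2
  Y(R10) = 0.009009 S between n3,n1
  Y(R11) = 0.01277 S between n4,n3
  Y(R12) = 0.02809 S between n1,n0
  Y(R13) = 0.04049 S between n2,n0
  Y(R14) = 0.0004525 S between n4,n2
  Y(R15) = 0.3356 S between n2,n0
  Y(R16) = 0.03367 S between n2,n1
  Y(R17) = 0.7246 S between n4,n0
  Y(R18) = 0.0007752 S between n4,n0
  Iprobe: injects 0.00742 A into n4 (from n0)
Assemble and solve the 4×4 MNA system:
  V(n1)=0.0001025  V(n2)=0.0008988  V(n3)=0.004758  V(n4)=0.007620

R_eq = 1.027 Ω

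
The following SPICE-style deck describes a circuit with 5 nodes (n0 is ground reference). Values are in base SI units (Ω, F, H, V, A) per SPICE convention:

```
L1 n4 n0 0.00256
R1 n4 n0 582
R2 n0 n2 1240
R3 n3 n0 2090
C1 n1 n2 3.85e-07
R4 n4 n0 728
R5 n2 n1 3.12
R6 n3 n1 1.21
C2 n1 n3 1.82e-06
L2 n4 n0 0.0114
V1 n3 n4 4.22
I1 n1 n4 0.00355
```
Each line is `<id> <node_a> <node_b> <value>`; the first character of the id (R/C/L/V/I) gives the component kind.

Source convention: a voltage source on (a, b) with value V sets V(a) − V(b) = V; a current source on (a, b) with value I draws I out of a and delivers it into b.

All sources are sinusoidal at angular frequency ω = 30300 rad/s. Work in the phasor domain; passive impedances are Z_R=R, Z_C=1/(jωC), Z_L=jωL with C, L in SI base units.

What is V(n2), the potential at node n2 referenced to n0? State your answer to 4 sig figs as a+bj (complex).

4.113-0.3161j V

Element admittances at ω=30300 rad/s:
  Y(L1) = 0.000-0.01289j S between n4,n0
  Y(R1) = 0.001718+0.000j S between n4,n0
  Y(R2) = 0.0008065+0.000j S between n0,n2
  Y(R3) = 0.0004785+0.000j S between n3,n0
  Y(C1) = 0.000+0.01167j S between n1,n2
  Y(R4) = 0.001374+0.000j S between n4,n0
  Y(R5) = 0.3205+0.000j S between n2,n1
  Y(R6) = 0.8264+0.000j S between n3,n1
  Y(C2) = 0.000+0.05515j S between n1,n3
  Y(L2) = 0.000-0.002895j S between n4,n0
  V1: constraint V(n3)−V(n4) = 4.22
  I1: injects 0.00355 A into n4 (from n1)
Assemble and solve the 5×5 MNA system:
  V(n1)=4.124-0.3172j  V(n2)=4.113-0.3161j  V(n3)=4.132-0.3181j  V(n4)=-0.08809-0.3181j
  i(V1)=-0.008844+0.0004071j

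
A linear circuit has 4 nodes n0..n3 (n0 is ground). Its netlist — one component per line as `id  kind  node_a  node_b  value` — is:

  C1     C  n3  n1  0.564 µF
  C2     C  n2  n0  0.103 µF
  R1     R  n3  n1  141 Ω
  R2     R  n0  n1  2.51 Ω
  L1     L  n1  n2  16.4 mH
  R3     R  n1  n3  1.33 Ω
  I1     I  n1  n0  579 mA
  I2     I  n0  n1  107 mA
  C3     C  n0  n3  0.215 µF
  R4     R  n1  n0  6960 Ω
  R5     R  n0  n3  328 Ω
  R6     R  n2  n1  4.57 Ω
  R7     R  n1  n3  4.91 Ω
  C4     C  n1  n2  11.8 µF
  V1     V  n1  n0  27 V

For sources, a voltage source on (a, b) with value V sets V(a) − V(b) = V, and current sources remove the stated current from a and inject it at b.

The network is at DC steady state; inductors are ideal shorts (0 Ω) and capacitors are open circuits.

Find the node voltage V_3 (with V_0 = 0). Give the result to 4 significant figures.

MNA unknowns: 3 node voltages V₁..V_3 plus 2 source currents (L1, V1)
C1: Y=0.000 on G[3,1]
C2: Y=0.000 on G[2,0]
R1: Y=0.007092 on G[3,1]
R2: Y=0.3984 on G[0,1]
L1: row V1−V2=0, i_L1 at 1,2
R3: Y=0.7519 on G[1,3]
I1: z[1]−=0.579, z[0]+=0.579
I2: z[0]−=0.107, z[1]+=0.107
C3: Y=0.000 on G[0,3]
R4: Y=0.0001437 on G[1,0]
R5: Y=0.003049 on G[0,3]
R6: Y=0.2188 on G[2,1]
R7: Y=0.2037 on G[1,3]
C4: Y=0.000 on G[1,2]
V1: row V1−V0=27, i_V1 at 1,0
solve → V1=27.00, V2=27.00, V3=26.91
aux → i_L1=0.000, i_V1=-11.31

26.91 V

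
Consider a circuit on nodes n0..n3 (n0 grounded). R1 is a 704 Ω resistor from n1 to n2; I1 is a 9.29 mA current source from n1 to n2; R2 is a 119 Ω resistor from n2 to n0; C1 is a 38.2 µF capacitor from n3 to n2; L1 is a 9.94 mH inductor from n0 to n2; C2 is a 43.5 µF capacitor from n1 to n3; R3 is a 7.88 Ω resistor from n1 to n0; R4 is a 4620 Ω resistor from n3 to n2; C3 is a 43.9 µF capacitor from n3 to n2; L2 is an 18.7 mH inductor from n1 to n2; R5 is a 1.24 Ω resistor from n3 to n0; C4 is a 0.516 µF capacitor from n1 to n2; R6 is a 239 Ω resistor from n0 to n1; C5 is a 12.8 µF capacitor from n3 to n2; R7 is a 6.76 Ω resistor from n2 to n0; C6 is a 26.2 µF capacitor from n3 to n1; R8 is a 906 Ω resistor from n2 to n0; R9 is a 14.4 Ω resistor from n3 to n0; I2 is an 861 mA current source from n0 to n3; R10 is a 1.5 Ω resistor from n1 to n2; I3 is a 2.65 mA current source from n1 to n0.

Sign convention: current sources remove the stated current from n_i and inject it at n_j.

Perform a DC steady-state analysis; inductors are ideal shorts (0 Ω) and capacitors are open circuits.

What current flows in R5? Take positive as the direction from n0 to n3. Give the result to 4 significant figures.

-0.7925 A

Apply KCL at each of the 3 non-ground nodes and solve the resulting linear system.
Node n1: branches {R1, I1, C2, R3, L2, C4, R6, C6, R10, I3} → V_1 = 0.000
Node n2: branches {R1, I1, R2, C1, L1, R4, C3, L2, C4, C5, R7, R8, R10} → V_2 = 0.000
Node n3: branches {C1, C2, R4, C3, R5, C5, C6, R9, I2} → V_3 = 0.9828
Source currents: i(L1)=0.002437, i(L2)=-0.01194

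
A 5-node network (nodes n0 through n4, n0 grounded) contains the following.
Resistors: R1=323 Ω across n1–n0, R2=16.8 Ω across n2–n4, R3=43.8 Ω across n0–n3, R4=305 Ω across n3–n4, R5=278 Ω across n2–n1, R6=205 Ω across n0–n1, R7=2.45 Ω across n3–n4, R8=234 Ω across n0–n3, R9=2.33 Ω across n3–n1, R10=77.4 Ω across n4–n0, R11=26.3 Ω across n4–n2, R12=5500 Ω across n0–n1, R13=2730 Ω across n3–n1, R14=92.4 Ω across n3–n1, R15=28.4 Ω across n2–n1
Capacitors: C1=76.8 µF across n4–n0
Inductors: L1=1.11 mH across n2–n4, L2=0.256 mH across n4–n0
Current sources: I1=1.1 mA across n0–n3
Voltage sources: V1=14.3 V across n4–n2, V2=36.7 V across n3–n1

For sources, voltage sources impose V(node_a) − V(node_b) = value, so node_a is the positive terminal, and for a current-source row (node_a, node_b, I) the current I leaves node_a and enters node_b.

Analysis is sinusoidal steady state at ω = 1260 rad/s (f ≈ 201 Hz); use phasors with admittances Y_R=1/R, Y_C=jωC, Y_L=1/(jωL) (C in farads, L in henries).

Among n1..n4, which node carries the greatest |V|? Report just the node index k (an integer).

MNA unknowns: 4 node voltages V₁..V_4 plus 2 source currents (V1, V2)
R1: Y=0.003096+0.000j on G[1,0]
R2: Y=0.05952+0.000j on G[2,4]
C1: Y=0.000+0.09677j on G[4,0]
R3: Y=0.02283+0.000j on G[0,3]
R4: Y=0.003279+0.000j on G[3,4]
R5: Y=0.003597+0.000j on G[2,1]
R6: Y=0.004878+0.000j on G[0,1]
L1: Y=0.000-0.7150j on G[2,4]
I1: z[0]−=0.0011, z[3]+=0.0011
L2: Y=0.000-3.100j on G[4,0]
R7: Y=0.4082+0.000j on G[3,4]
R8: Y=0.004274+0.000j on G[0,3]
R9: Y=0.4292+0.000j on G[3,1]
R10: Y=0.01292+0.000j on G[4,0]
R11: Y=0.03802+0.000j on G[4,2]
R12: Y=0.0001818+0.000j on G[0,1]
R13: Y=0.0003663+0.000j on G[3,1]
R14: Y=0.01082+0.000j on G[3,1]
R15: Y=0.03521+0.000j on G[2,1]
V1: row V4−V2=14.3, i_V1 at 4,2
V2: row V3−V1=36.7, i_V2 at 3,1
solve → V1=-34.29+0.06651j, V2=-14.30+0.07172j, V3=2.410+0.06651j, V4=0.001089+0.07172j
aux → i_V1=-0.6191+10.22j, i_V2=-17.22+0.0003403j

1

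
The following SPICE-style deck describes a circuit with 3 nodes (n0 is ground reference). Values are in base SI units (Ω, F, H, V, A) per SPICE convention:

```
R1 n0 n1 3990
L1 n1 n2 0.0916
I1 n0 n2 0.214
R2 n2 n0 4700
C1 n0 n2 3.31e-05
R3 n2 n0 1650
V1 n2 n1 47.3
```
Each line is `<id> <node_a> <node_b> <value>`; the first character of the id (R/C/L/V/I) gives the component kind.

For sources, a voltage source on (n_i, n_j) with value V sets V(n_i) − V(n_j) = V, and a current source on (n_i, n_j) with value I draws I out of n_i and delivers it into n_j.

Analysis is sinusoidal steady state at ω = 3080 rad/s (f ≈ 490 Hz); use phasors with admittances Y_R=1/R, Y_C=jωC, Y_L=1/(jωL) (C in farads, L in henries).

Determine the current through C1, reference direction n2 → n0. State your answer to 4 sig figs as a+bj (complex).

Apply KCL at each of the 2 non-ground nodes and solve the resulting linear system.
Node n1: branches {R1, L1, V1} → V_1 = -47.28-2.215j
Node n2: branches {L1, I1, R2, C1, R3, V1} → V_2 = 0.02324-2.215j
Source currents: i(V1)=-0.01185+0.1671j

0.2258+0.002369j A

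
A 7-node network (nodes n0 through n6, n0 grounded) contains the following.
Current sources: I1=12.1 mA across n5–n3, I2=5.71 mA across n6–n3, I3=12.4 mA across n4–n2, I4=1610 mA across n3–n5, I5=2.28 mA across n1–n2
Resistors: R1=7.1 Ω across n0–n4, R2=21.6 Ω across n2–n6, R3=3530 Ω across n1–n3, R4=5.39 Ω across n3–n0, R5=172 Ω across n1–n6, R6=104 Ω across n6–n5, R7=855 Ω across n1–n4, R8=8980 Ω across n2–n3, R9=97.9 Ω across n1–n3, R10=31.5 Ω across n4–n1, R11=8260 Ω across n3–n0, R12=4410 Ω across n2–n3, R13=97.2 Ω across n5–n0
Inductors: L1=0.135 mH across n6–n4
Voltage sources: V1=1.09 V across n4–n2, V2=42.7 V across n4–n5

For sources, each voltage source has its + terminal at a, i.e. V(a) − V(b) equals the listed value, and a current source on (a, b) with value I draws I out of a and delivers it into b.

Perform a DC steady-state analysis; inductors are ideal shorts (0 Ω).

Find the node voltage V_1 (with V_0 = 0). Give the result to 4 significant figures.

8.007 V

Apply KCL at each of the 6 non-ground nodes and solve the resulting linear system.
Node n1: branches {R3, R5, R7, R9, R10, I5} → V_1 = 8.007
Node n2: branches {R2, R8, I3, I5, R12, V1} → V_2 = 11.22
Node n3: branches {I1, I2, R3, R4, R8, R9, I4, R11, R12} → V_3 = -7.656
Node n4: branches {R1, L1, R7, I3, R10, V1, V2} → V_4 = 12.31
Node n5: branches {I1, R6, I4, R13, V2} → V_5 = -30.39
Node n6: branches {I2, R2, R5, R6, L1} → V_6 = 12.31
Source currents: i(L1)=-0.4918, i(V1)=-0.05876, i(V2)=-2.321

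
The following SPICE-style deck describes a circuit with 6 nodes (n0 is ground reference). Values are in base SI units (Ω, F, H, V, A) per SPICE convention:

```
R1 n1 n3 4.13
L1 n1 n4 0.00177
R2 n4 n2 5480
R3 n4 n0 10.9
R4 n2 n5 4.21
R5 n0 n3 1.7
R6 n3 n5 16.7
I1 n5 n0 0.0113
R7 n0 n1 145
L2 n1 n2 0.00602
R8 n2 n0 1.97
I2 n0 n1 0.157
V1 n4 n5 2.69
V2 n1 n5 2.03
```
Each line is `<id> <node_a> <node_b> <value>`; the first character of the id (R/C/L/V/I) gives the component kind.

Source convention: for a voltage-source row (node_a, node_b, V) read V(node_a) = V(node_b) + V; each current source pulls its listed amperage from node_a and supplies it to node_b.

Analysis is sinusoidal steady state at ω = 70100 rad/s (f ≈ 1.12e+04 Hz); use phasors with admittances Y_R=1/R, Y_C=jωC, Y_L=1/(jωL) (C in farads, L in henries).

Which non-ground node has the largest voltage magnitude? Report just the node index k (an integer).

Apply KCL at each of the 5 non-ground nodes and solve the resulting linear system.
Node n1: branches {R1, L1, R7, L2, I2, V2} → V_1 = 1.073+0.004833j
Node n2: branches {R2, R4, L2, R8} → V_2 = -0.3045-0.002839j
Node n3: branches {R1, R5, R6} → V_3 = 0.2275+0.001639j
Node n4: branches {L1, R2, R3, V1} → V_4 = 1.733+0.004833j
Node n5: branches {R4, R6, I1, V1, V2} → V_5 = -0.9568+0.004833j
Source currents: i(V1)=-0.1594+0.004875j, i(V2)=-0.05518-0.002861j

4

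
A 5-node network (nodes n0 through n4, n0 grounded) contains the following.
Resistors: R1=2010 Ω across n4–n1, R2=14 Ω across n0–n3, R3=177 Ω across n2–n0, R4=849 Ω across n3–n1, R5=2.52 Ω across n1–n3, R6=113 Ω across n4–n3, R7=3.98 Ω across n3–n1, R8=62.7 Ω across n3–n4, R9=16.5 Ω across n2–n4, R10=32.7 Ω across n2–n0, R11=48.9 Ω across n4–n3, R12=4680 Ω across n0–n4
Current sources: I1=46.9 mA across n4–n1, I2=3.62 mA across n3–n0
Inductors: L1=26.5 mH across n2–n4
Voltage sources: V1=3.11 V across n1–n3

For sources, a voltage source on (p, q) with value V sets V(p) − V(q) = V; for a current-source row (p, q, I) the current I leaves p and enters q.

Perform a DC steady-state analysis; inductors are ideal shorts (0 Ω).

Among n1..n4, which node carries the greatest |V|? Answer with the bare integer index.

Element admittances at DC:
  Y(R1) = 0.0004975 S between n4,n1
  I1: injects 0.0469 A into n1 (from n4)
  L1: short n2↔n4 (DC inductor)
  Y(R2) = 0.07143 S between n0,n3
  Y(R3) = 0.005650 S between n2,n0
  Y(R4) = 0.001178 S between n3,n1
  Y(R5) = 0.3968 S between n1,n3
  Y(R6) = 0.008850 S between n4,n3
  Y(R7) = 0.2513 S between n3,n1
  Y(R8) = 0.01595 S between n3,n4
  Y(R9) = 0.06061 S between n2,n4
  I2: injects 0.00362 A into n0 (from n3)
  Y(R10) = 0.03058 S between n2,n0
  Y(R11) = 0.02045 S between n4,n3
  Y(R12) = 0.0002137 S between n0,n4
  V1: constraint V(n1)−V(n3) = 3.11
Assemble and solve the 6×6 MNA system:
  V(n1)=3.290  V(n2)=-0.4517  V(n3)=0.1798  V(n4)=-0.4517
  i(L1)=0.01637  i(V1)=-1.974

1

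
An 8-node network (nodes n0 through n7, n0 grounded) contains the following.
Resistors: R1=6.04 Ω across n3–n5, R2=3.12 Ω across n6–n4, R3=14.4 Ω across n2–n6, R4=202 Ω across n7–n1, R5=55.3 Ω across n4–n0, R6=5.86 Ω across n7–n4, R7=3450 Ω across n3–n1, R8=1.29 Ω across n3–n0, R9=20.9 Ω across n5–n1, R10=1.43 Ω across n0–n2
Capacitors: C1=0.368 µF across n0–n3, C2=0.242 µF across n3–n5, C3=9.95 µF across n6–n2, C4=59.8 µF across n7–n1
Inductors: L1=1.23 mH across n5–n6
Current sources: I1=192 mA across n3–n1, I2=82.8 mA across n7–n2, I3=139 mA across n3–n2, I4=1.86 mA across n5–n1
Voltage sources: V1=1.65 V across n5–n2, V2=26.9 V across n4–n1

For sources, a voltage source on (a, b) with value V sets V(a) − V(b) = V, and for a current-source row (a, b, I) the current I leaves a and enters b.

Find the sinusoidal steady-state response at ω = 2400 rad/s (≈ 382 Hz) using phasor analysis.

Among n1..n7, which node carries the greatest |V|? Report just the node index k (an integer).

Element admittances at ω=2400 rad/s:
  Y(R1) = 0.1656+0.000j S between n3,n5
  Y(C1) = 0.000+0.0008832j S between n0,n3
  Y(R2) = 0.3205+0.000j S between n6,n4
  Y(R3) = 0.06944+0.000j S between n2,n6
  Y(C2) = 0.000+0.0005808j S between n3,n5
  Y(R4) = 0.004950+0.000j S between n7,n1
  Y(R5) = 0.01808+0.000j S between n4,n0
  Y(L1) = 0.000-0.3388j S between n5,n6
  I1: injects 0.192 A into n1 (from n3)
  Y(R6) = 0.1706+0.000j S between n7,n4
  I2: injects 0.0828 A into n2 (from n7)
  Y(C3) = 0.000+0.02388j S between n6,n2
  I3: injects 0.139 A into n2 (from n3)
  Y(R7) = 0.0002899+0.000j S between n3,n1
  I4: injects 0.00186 A into n1 (from n5)
  Y(C4) = 0.000+0.1435j S between n7,n1
  Y(R8) = 0.7752+0.000j S between n3,n0
  Y(R9) = 0.04785+0.000j S between n5,n1
  Y(R10) = 0.6993+0.000j S between n0,n2
  V1: constraint V(n5)−V(n2) = 1.65
  V2: constraint V(n4)−V(n1) = 26.9
Assemble and solve the 9×9 MNA system:
  V(n1)=-20.75+2.255j  V(n2)=-0.07020-0.05037j  V(n3)=-0.08017-0.007068j  V(n4)=6.151+2.255j  V(n5)=1.580-0.05037j  V(n6)=2.800+2.728j  V(n7)=-5.359-10.32j
  i(V1)=-0.4038-0.2967j  i(V2)=-3.150-2.036j

1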